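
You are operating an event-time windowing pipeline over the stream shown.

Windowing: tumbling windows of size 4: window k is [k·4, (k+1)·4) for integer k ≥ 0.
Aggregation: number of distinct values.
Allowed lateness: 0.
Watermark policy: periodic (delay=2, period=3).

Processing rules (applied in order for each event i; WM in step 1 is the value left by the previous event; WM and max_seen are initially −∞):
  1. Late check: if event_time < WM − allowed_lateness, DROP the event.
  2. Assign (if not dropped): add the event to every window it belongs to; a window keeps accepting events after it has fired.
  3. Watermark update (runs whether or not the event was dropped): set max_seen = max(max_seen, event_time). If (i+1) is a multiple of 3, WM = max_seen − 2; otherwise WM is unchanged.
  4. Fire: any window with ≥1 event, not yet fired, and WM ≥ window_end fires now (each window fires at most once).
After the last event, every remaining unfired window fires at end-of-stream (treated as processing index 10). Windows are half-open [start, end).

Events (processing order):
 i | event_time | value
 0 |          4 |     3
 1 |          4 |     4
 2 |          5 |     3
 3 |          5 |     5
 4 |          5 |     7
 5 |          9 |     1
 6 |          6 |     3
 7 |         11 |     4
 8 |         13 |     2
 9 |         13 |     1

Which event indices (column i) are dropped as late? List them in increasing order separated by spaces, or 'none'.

i=0 t=4 v=3: → [4,8); WM=−∞
i=1 t=4 v=4: → [4,8); WM=−∞
i=2 t=5 v=3: → [4,8); WM=3
i=3 t=5 v=5: → [4,8); WM=3
i=4 t=5 v=7: → [4,8); WM=3
i=5 t=9 v=1: → [8,12); WM=7
i=6 t=6 v=3: DROP (t<7-0); WM=7
i=7 t=11 v=4: → [8,12); WM=7
i=8 t=13 v=2: → [12,16); WM=11; [4,8) fires=4
i=9 t=13 v=1: → [12,16); WM=11

6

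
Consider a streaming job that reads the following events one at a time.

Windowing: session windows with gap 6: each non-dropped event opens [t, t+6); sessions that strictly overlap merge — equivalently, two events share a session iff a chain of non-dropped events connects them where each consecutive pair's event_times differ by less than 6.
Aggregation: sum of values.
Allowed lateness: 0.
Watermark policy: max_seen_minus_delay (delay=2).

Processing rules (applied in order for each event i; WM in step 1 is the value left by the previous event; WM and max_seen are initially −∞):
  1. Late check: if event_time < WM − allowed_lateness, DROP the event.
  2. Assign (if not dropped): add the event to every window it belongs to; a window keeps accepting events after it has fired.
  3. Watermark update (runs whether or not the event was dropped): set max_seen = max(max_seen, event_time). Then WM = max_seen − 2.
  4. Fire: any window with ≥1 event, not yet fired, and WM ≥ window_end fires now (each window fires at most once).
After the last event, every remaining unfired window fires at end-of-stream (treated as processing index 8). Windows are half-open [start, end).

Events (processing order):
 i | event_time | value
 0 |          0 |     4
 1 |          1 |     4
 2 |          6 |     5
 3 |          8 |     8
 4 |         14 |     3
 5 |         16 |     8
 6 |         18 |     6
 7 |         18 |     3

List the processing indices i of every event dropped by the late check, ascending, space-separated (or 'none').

none

i=0 t=0 v=4: → [0,6); WM=-2
i=1 t=1 v=4: → [0,7); WM=-1
i=2 t=6 v=5: → [0,12); WM=4
i=3 t=8 v=8: → [0,14); WM=6
i=4 t=14 v=3: → [14,20); WM=12
i=5 t=16 v=8: → [14,22); WM=14
i=6 t=18 v=6: → [14,24); WM=16
i=7 t=18 v=3: → [14,24); WM=16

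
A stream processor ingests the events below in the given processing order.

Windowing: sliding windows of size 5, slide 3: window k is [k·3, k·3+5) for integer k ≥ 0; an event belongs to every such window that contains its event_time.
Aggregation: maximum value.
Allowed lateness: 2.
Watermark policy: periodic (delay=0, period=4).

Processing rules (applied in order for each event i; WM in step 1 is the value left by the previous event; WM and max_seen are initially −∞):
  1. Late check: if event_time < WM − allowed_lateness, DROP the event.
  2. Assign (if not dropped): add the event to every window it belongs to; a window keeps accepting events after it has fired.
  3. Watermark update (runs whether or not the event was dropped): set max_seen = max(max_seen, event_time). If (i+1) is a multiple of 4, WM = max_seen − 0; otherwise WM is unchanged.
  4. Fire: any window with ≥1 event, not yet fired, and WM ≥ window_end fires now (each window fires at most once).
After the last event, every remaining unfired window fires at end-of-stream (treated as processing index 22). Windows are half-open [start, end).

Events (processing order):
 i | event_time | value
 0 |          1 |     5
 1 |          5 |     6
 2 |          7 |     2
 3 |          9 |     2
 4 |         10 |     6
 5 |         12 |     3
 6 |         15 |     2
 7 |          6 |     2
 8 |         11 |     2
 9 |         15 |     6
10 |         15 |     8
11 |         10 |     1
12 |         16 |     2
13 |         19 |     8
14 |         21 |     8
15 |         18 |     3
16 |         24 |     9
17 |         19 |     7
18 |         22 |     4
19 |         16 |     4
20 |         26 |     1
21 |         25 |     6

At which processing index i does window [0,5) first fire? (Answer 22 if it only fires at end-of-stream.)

i=0 t=1 v=5: → [0,5); WM=−∞
i=1 t=5 v=6: → [3,8); WM=−∞
i=2 t=7 v=2: → [6,11),[3,8); WM=−∞
i=3 t=9 v=2: → [9,14),[6,11); WM=9; [0,5) fires=5 [3,8) fires=6
i=4 t=10 v=6: → [9,14),[6,11); WM=9
i=5 t=12 v=3: → [12,17),[9,14); WM=9
i=6 t=15 v=2: → [15,20),[12,17); WM=9
i=7 t=6 v=2: DROP (t<9-2); WM=15; [6,11) fires=6 [9,14) fires=6
i=8 t=11 v=2: DROP (t<15-2); WM=15
i=9 t=15 v=6: → [15,20),[12,17); WM=15
i=10 t=15 v=8: → [15,20),[12,17); WM=15
i=11 t=10 v=1: DROP (t<15-2); WM=15
i=12 t=16 v=2: → [15,20),[12,17); WM=15
i=13 t=19 v=8: → [18,23),[15,20); WM=15
i=14 t=21 v=8: → [21,26),[18,23); WM=15
i=15 t=18 v=3: → [18,23),[15,20); WM=21; [12,17) fires=8 [15,20) fires=8
i=16 t=24 v=9: → [24,29),[21,26); WM=21
i=17 t=19 v=7: → [18,23),[15,20); WM=21
i=18 t=22 v=4: → [21,26),[18,23); WM=21
i=19 t=16 v=4: DROP (t<21-2); WM=24; [18,23) fires=8
i=20 t=26 v=1: → [24,29); WM=24
i=21 t=25 v=6: → [24,29),[21,26); WM=24

3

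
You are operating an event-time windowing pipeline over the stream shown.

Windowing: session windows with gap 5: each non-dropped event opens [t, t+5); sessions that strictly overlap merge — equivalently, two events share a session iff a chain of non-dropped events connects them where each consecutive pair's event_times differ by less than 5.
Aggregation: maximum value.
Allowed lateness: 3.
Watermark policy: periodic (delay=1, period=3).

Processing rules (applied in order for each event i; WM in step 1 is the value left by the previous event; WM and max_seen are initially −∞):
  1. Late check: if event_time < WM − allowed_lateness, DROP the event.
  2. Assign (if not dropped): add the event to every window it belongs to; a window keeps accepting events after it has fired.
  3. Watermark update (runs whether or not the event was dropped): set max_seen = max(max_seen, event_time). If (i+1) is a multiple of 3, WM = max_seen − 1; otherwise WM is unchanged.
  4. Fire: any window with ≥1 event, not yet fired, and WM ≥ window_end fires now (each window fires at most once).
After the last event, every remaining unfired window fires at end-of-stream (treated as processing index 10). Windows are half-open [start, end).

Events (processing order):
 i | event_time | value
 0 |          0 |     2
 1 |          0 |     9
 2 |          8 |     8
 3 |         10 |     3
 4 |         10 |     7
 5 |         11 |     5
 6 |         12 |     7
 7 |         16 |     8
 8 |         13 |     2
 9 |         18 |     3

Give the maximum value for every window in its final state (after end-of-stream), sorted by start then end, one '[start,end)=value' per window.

i=0 t=0 v=2: → [0,5); WM=−∞
i=1 t=0 v=9: → [0,5); WM=−∞
i=2 t=8 v=8: → [8,13); WM=7
i=3 t=10 v=3: → [8,15); WM=7
i=4 t=10 v=7: → [8,15); WM=7
i=5 t=11 v=5: → [8,16); WM=10
i=6 t=12 v=7: → [8,17); WM=10
i=7 t=16 v=8: → [8,21); WM=10
i=8 t=13 v=2: → [8,21); WM=15
i=9 t=18 v=3: → [8,23); WM=15

[0,5)=9 [8,23)=8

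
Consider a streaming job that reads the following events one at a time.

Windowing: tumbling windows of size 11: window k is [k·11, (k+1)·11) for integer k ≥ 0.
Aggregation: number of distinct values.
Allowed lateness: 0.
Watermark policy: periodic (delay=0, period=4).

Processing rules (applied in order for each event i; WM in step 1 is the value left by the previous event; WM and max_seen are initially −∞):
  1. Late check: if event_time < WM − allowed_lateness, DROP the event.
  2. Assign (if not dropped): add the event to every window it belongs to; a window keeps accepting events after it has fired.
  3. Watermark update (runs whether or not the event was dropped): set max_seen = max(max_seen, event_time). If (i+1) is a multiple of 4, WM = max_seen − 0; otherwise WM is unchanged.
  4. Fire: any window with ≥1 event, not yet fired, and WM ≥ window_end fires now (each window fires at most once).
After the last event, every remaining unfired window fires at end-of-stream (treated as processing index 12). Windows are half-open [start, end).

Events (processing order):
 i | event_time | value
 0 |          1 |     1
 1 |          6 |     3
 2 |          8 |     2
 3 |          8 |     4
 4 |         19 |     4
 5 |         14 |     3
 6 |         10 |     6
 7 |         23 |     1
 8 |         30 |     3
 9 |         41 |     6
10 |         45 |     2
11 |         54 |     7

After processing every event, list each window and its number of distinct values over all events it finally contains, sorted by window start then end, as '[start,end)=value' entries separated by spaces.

[0,11)=5 [11,22)=2 [22,33)=2 [33,44)=1 [44,55)=2

i=0 t=1 v=1: → [0,11); WM=−∞
i=1 t=6 v=3: → [0,11); WM=−∞
i=2 t=8 v=2: → [0,11); WM=−∞
i=3 t=8 v=4: → [0,11); WM=8
i=4 t=19 v=4: → [11,22); WM=8
i=5 t=14 v=3: → [11,22); WM=8
i=6 t=10 v=6: → [0,11); WM=8
i=7 t=23 v=1: → [22,33); WM=23; [0,11) fires=5 [11,22) fires=2
i=8 t=30 v=3: → [22,33); WM=23
i=9 t=41 v=6: → [33,44); WM=23
i=10 t=45 v=2: → [44,55); WM=23
i=11 t=54 v=7: → [44,55); WM=54; [22,33) fires=2 [33,44) fires=1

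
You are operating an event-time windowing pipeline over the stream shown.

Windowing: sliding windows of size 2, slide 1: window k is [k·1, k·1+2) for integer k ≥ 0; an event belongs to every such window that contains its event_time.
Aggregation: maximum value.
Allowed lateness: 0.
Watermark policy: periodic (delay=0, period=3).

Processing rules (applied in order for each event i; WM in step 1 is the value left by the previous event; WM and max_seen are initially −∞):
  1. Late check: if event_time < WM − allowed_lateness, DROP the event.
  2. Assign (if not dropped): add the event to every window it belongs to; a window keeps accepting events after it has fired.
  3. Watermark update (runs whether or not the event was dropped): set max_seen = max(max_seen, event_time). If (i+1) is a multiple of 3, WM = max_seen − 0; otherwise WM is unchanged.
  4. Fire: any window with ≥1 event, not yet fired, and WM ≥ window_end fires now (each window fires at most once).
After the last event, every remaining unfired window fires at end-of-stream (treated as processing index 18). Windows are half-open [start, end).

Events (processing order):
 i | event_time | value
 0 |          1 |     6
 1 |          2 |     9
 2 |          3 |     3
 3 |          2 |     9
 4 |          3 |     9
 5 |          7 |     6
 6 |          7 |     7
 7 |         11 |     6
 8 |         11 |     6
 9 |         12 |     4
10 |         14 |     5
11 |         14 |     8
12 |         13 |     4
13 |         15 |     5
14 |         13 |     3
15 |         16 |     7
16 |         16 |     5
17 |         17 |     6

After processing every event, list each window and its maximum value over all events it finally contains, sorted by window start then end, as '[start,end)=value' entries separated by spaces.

[0,2)=6 [1,3)=9 [2,4)=9 [3,5)=9 [6,8)=7 [7,9)=7 [10,12)=6 [11,13)=6 [12,14)=4 [13,15)=8 [14,16)=8 [15,17)=7 [16,18)=7 [17,19)=6

i=0 t=1 v=6: → [1,3),[0,2); WM=−∞
i=1 t=2 v=9: → [2,4),[1,3); WM=−∞
i=2 t=3 v=3: → [3,5),[2,4); WM=3; [0,2) fires=6 [1,3) fires=9
i=3 t=2 v=9: DROP (t<3-0); WM=3
i=4 t=3 v=9: → [3,5),[2,4); WM=3
i=5 t=7 v=6: → [7,9),[6,8); WM=7; [2,4) fires=9 [3,5) fires=9
i=6 t=7 v=7: → [7,9),[6,8); WM=7
i=7 t=11 v=6: → [11,13),[10,12); WM=7
i=8 t=11 v=6: → [11,13),[10,12); WM=11; [6,8) fires=7 [7,9) fires=7
i=9 t=12 v=4: → [12,14),[11,13); WM=11
i=10 t=14 v=5: → [14,16),[13,15); WM=11
i=11 t=14 v=8: → [14,16),[13,15); WM=14; [10,12) fires=6 [11,13) fires=6 [12,14) fires=4
i=12 t=13 v=4: DROP (t<14-0); WM=14
i=13 t=15 v=5: → [15,17),[14,16); WM=14
i=14 t=13 v=3: DROP (t<14-0); WM=15; [13,15) fires=8
i=15 t=16 v=7: → [16,18),[15,17); WM=15
i=16 t=16 v=5: → [16,18),[15,17); WM=15
i=17 t=17 v=6: → [17,19),[16,18); WM=17; [14,16) fires=8 [15,17) fires=7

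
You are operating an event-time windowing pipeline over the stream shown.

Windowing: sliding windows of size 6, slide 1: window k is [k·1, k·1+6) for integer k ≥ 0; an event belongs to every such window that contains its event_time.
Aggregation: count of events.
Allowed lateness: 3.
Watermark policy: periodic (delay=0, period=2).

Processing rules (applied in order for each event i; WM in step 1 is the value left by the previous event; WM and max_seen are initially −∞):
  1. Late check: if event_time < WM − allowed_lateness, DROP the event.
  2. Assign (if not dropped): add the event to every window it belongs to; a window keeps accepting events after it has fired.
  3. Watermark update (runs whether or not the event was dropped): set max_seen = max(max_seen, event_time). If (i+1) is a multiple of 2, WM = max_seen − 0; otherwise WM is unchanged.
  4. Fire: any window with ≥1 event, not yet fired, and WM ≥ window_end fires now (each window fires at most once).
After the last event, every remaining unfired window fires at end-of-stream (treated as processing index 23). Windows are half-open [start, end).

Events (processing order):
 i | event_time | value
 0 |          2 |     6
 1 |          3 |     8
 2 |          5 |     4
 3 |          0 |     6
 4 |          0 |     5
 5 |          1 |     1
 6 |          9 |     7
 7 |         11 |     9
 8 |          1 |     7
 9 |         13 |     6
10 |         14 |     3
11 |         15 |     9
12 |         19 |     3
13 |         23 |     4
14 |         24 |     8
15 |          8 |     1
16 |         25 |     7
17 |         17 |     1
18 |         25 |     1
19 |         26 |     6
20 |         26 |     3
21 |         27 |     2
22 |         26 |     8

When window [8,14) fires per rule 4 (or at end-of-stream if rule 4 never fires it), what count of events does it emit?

3

i=0 t=2 v=6: → [2,8),[1,7),[0,6); WM=−∞
i=1 t=3 v=8: → [3,9),[2,8),[1,7),[0,6); WM=3
i=2 t=5 v=4: → [5,11),[4,10),[3,9),[2,8),[1,7),[0,6); WM=3
i=3 t=0 v=6: → [0,6); WM=5
i=4 t=0 v=5: DROP (t<5-3); WM=5
i=5 t=1 v=1: DROP (t<5-3); WM=5
i=6 t=9 v=7: → [9,15),[8,14),[7,13),[6,12),[5,11),[4,10); WM=5
i=7 t=11 v=9: → [11,17),[10,16),[9,15),[8,14),[7,13),[6,12); WM=11; [0,6) fires=4 [1,7) fires=3 [2,8) fires=3 [3,9) fires=2 [4,10) fires=2 [5,11) fires=2
i=8 t=1 v=7: DROP (t<11-3); WM=11
i=9 t=13 v=6: → [13,19),[12,18),[11,17),[10,16),[9,15),[8,14); WM=13; [6,12) fires=2 [7,13) fires=2
i=10 t=14 v=3: → [14,20),[13,19),[12,18),[11,17),[10,16),[9,15); WM=13
i=11 t=15 v=9: → [15,21),[14,20),[13,19),[12,18),[11,17),[10,16); WM=15; [8,14) fires=3 [9,15) fires=4
i=12 t=19 v=3: → [19,25),[18,24),[17,23),[16,22),[15,21),[14,20); WM=15
i=13 t=23 v=4: → [23,29),[22,28),[21,27),[20,26),[19,25),[18,24); WM=23; [10,16) fires=4 [11,17) fires=4 [12,18) fires=3 [13,19) fires=3 [14,20) fires=3 [15,21) fires=2 [16,22) fires=1 [17,23) fires=1
i=14 t=24 v=8: → [24,30),[23,29),[22,28),[21,27),[20,26),[19,25); WM=23
i=15 t=8 v=1: DROP (t<23-3); WM=24; [18,24) fires=2
i=16 t=25 v=7: → [25,31),[24,30),[23,29),[22,28),[21,27),[20,26); WM=24
i=17 t=17 v=1: DROP (t<24-3); WM=25; [19,25) fires=3
i=18 t=25 v=1: → [25,31),[24,30),[23,29),[22,28),[21,27),[20,26); WM=25
i=19 t=26 v=6: → [26,32),[25,31),[24,30),[23,29),[22,28),[21,27); WM=26; [20,26) fires=4
i=20 t=26 v=3: → [26,32),[25,31),[24,30),[23,29),[22,28),[21,27); WM=26
i=21 t=27 v=2: → [27,33),[26,32),[25,31),[24,30),[23,29),[22,28); WM=27; [21,27) fires=6
i=22 t=26 v=8: → [26,32),[25,31),[24,30),[23,29),[22,28),[21,27); WM=27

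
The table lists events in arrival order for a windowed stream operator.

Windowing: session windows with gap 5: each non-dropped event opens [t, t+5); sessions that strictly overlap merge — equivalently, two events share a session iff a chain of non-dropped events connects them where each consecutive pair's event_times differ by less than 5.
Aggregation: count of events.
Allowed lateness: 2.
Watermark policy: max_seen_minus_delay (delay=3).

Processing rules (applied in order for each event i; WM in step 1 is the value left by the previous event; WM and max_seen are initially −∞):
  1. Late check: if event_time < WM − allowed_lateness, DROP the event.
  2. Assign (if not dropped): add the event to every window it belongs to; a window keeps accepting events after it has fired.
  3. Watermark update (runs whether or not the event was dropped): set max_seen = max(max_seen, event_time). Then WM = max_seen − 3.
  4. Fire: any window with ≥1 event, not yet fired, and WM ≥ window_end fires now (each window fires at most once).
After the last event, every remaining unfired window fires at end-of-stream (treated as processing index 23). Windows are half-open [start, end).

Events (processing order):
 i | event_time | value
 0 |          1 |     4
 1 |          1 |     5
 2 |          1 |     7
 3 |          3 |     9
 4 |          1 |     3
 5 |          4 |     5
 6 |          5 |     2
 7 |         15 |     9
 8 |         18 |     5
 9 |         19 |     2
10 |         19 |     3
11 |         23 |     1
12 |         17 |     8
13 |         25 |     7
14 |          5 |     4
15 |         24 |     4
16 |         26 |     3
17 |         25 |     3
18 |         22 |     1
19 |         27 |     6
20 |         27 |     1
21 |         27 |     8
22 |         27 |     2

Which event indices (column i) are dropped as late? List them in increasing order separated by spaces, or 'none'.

i=0 t=1 v=4: → [1,6); WM=-2
i=1 t=1 v=5: → [1,6); WM=-2
i=2 t=1 v=7: → [1,6); WM=-2
i=3 t=3 v=9: → [1,8); WM=0
i=4 t=1 v=3: → [1,8); WM=0
i=5 t=4 v=5: → [1,9); WM=1
i=6 t=5 v=2: → [1,10); WM=2
i=7 t=15 v=9: → [15,20); WM=12
i=8 t=18 v=5: → [15,23); WM=15
i=9 t=19 v=2: → [15,24); WM=16
i=10 t=19 v=3: → [15,24); WM=16
i=11 t=23 v=1: → [15,28); WM=20
i=12 t=17 v=8: DROP (t<20-2); WM=20
i=13 t=25 v=7: → [15,30); WM=22
i=14 t=5 v=4: DROP (t<22-2); WM=22
i=15 t=24 v=4: → [15,30); WM=22
i=16 t=26 v=3: → [15,31); WM=23
i=17 t=25 v=3: → [15,31); WM=23
i=18 t=22 v=1: → [15,31); WM=23
i=19 t=27 v=6: → [15,32); WM=24
i=20 t=27 v=1: → [15,32); WM=24
i=21 t=27 v=8: → [15,32); WM=24
i=22 t=27 v=2: → [15,32); WM=24

12 14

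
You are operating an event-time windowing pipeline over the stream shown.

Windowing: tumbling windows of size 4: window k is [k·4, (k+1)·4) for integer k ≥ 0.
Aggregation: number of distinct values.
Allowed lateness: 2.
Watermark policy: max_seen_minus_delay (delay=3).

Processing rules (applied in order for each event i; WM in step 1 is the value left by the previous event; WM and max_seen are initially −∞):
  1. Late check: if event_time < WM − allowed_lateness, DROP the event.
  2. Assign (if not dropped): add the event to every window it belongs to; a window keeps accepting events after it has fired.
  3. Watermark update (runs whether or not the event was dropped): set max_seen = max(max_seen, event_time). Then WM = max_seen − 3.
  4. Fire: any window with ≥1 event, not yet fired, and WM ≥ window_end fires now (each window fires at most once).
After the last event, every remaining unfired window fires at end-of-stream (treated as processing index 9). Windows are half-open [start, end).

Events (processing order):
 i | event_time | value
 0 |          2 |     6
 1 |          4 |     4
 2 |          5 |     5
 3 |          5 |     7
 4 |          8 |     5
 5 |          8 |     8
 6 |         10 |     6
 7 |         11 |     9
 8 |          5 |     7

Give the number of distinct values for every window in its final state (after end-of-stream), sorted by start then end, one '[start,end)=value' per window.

i=0 t=2 v=6: → [0,4); WM=-1
i=1 t=4 v=4: → [4,8); WM=1
i=2 t=5 v=5: → [4,8); WM=2
i=3 t=5 v=7: → [4,8); WM=2
i=4 t=8 v=5: → [8,12); WM=5; [0,4) fires=1
i=5 t=8 v=8: → [8,12); WM=5
i=6 t=10 v=6: → [8,12); WM=7
i=7 t=11 v=9: → [8,12); WM=8; [4,8) fires=3
i=8 t=5 v=7: DROP (t<8-2); WM=8

[0,4)=1 [4,8)=3 [8,12)=4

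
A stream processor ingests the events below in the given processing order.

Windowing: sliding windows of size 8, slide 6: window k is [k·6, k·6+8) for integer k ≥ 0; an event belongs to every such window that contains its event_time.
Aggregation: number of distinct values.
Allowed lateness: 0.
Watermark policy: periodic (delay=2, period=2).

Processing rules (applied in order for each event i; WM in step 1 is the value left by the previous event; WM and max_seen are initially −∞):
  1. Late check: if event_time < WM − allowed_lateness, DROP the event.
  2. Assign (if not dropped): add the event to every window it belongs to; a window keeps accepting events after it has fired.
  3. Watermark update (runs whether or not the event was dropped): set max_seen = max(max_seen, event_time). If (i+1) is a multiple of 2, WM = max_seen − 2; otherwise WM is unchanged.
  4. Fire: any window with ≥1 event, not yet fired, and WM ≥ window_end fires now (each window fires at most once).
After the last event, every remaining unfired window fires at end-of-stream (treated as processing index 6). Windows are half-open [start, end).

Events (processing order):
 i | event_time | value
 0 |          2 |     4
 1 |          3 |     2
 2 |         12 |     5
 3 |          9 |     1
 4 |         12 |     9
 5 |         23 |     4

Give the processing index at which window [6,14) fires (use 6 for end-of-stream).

i=0 t=2 v=4: → [0,8); WM=−∞
i=1 t=3 v=2: → [0,8); WM=1
i=2 t=12 v=5: → [12,20),[6,14); WM=1
i=3 t=9 v=1: → [6,14); WM=10; [0,8) fires=2
i=4 t=12 v=9: → [12,20),[6,14); WM=10
i=5 t=23 v=4: → [18,26); WM=21; [6,14) fires=3 [12,20) fires=2

5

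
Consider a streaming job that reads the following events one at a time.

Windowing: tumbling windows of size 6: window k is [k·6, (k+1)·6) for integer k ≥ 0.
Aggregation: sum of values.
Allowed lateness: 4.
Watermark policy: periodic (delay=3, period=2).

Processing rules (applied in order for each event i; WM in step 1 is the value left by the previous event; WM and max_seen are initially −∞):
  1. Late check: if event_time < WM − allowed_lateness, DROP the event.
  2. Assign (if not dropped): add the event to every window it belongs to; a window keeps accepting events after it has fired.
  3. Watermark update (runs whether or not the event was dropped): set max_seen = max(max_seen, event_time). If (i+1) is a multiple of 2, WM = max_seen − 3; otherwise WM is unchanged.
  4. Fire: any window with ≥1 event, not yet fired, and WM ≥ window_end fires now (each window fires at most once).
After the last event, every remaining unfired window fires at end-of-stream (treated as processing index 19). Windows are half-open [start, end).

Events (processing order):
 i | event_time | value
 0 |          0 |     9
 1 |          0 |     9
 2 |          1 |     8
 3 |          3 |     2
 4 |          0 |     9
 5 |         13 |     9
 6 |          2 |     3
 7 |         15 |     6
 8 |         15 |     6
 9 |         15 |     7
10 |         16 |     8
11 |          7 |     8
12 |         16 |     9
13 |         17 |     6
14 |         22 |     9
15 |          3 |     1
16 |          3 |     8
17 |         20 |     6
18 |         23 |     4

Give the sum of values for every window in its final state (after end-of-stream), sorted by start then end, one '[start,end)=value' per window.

[0,6)=37 [12,18)=51 [18,24)=19

i=0 t=0 v=9: → [0,6); WM=−∞
i=1 t=0 v=9: → [0,6); WM=-3
i=2 t=1 v=8: → [0,6); WM=-3
i=3 t=3 v=2: → [0,6); WM=0
i=4 t=0 v=9: → [0,6); WM=0
i=5 t=13 v=9: → [12,18); WM=10; [0,6) fires=37
i=6 t=2 v=3: DROP (t<10-4); WM=10
i=7 t=15 v=6: → [12,18); WM=12
i=8 t=15 v=6: → [12,18); WM=12
i=9 t=15 v=7: → [12,18); WM=12
i=10 t=16 v=8: → [12,18); WM=12
i=11 t=7 v=8: DROP (t<12-4); WM=13
i=12 t=16 v=9: → [12,18); WM=13
i=13 t=17 v=6: → [12,18); WM=14
i=14 t=22 v=9: → [18,24); WM=14
i=15 t=3 v=1: DROP (t<14-4); WM=19; [12,18) fires=51
i=16 t=3 v=8: DROP (t<19-4); WM=19
i=17 t=20 v=6: → [18,24); WM=19
i=18 t=23 v=4: → [18,24); WM=19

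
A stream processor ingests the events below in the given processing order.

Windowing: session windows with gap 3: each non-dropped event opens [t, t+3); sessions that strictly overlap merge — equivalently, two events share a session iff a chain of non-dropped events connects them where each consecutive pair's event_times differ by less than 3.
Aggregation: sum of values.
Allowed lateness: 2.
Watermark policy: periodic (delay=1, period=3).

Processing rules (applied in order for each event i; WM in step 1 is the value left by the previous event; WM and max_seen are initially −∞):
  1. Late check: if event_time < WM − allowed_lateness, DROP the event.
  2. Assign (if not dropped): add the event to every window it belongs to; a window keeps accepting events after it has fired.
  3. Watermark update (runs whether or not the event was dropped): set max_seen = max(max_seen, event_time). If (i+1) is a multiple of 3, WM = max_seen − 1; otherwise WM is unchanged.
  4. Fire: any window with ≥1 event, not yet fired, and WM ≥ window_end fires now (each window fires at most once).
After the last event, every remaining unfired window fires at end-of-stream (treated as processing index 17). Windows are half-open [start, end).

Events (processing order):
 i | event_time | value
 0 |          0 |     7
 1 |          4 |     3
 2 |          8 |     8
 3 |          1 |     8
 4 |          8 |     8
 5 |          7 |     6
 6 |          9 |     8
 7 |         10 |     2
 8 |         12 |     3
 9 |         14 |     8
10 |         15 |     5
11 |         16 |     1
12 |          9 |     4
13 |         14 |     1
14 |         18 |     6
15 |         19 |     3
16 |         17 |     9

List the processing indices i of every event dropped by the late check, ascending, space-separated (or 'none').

3 12

i=0 t=0 v=7: → [0,3); WM=−∞
i=1 t=4 v=3: → [4,7); WM=−∞
i=2 t=8 v=8: → [8,11); WM=7
i=3 t=1 v=8: DROP (t<7-2); WM=7
i=4 t=8 v=8: → [8,11); WM=7
i=5 t=7 v=6: → [7,11); WM=7
i=6 t=9 v=8: → [7,12); WM=7
i=7 t=10 v=2: → [7,13); WM=7
i=8 t=12 v=3: → [7,15); WM=11
i=9 t=14 v=8: → [7,17); WM=11
i=10 t=15 v=5: → [7,18); WM=11
i=11 t=16 v=1: → [7,19); WM=15
i=12 t=9 v=4: DROP (t<15-2); WM=15
i=13 t=14 v=1: → [7,19); WM=15
i=14 t=18 v=6: → [7,21); WM=17
i=15 t=19 v=3: → [7,22); WM=17
i=16 t=17 v=9: → [7,22); WM=17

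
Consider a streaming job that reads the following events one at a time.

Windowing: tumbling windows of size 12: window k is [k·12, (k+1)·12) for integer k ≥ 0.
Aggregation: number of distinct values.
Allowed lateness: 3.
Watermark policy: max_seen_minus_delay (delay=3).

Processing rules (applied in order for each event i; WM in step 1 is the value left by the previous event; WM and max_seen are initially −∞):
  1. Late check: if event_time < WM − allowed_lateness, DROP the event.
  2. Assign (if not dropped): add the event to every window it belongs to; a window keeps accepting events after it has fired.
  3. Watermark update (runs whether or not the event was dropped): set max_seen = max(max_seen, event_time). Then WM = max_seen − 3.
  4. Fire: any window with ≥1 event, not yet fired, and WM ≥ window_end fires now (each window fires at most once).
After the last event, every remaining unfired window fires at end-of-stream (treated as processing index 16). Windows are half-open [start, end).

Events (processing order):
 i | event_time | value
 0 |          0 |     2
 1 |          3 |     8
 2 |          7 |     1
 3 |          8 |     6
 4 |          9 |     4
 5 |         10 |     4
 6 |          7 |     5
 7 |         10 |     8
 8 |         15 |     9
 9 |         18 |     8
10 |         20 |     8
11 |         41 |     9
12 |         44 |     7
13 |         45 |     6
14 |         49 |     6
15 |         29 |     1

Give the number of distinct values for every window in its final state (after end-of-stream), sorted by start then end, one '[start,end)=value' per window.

i=0 t=0 v=2: → [0,12); WM=-3
i=1 t=3 v=8: → [0,12); WM=0
i=2 t=7 v=1: → [0,12); WM=4
i=3 t=8 v=6: → [0,12); WM=5
i=4 t=9 v=4: → [0,12); WM=6
i=5 t=10 v=4: → [0,12); WM=7
i=6 t=7 v=5: → [0,12); WM=7
i=7 t=10 v=8: → [0,12); WM=7
i=8 t=15 v=9: → [12,24); WM=12; [0,12) fires=6
i=9 t=18 v=8: → [12,24); WM=15
i=10 t=20 v=8: → [12,24); WM=17
i=11 t=41 v=9: → [36,48); WM=38; [12,24) fires=2
i=12 t=44 v=7: → [36,48); WM=41
i=13 t=45 v=6: → [36,48); WM=42
i=14 t=49 v=6: → [48,60); WM=46
i=15 t=29 v=1: DROP (t<46-3); WM=46

[0,12)=6 [12,24)=2 [36,48)=3 [48,60)=1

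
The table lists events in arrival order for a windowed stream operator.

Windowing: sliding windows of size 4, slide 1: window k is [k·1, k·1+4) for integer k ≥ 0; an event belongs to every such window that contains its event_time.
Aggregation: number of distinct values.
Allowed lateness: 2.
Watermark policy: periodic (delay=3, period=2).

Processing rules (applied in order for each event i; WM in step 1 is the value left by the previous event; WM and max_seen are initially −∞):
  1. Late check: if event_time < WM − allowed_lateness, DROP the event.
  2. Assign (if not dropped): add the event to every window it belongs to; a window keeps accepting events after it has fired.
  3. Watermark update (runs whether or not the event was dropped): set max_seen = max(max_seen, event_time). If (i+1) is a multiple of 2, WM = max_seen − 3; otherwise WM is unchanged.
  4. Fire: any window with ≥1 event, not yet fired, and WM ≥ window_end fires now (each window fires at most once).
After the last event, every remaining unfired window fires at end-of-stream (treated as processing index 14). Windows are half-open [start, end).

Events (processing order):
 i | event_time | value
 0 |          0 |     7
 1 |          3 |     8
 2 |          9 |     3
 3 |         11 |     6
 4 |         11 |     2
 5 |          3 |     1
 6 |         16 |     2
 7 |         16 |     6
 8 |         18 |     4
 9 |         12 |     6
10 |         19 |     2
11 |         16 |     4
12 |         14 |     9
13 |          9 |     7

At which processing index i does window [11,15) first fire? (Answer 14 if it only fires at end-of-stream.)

9

i=0 t=0 v=7: → [0,4); WM=−∞
i=1 t=3 v=8: → [3,7),[2,6),[1,5),[0,4); WM=0
i=2 t=9 v=3: → [9,13),[8,12),[7,11),[6,10); WM=0
i=3 t=11 v=6: → [11,15),[10,14),[9,13),[8,12); WM=8; [0,4) fires=2 [1,5) fires=1 [2,6) fires=1 [3,7) fires=1
i=4 t=11 v=2: → [11,15),[10,14),[9,13),[8,12); WM=8
i=5 t=3 v=1: DROP (t<8-2); WM=8
i=6 t=16 v=2: → [16,20),[15,19),[14,18),[13,17); WM=8
i=7 t=16 v=6: → [16,20),[15,19),[14,18),[13,17); WM=13; [6,10) fires=1 [7,11) fires=1 [8,12) fires=3 [9,13) fires=3
i=8 t=18 v=4: → [18,22),[17,21),[16,20),[15,19); WM=13
i=9 t=12 v=6: → [12,16),[11,15),[10,14),[9,13); WM=15; [10,14) fires=2 [11,15) fires=2
i=10 t=19 v=2: → [19,23),[18,22),[17,21),[16,20); WM=15
i=11 t=16 v=4: → [16,20),[15,19),[14,18),[13,17); WM=16; [12,16) fires=1
i=12 t=14 v=9: → [14,18),[13,17),[12,16),[11,15); WM=16
i=13 t=9 v=7: DROP (t<16-2); WM=16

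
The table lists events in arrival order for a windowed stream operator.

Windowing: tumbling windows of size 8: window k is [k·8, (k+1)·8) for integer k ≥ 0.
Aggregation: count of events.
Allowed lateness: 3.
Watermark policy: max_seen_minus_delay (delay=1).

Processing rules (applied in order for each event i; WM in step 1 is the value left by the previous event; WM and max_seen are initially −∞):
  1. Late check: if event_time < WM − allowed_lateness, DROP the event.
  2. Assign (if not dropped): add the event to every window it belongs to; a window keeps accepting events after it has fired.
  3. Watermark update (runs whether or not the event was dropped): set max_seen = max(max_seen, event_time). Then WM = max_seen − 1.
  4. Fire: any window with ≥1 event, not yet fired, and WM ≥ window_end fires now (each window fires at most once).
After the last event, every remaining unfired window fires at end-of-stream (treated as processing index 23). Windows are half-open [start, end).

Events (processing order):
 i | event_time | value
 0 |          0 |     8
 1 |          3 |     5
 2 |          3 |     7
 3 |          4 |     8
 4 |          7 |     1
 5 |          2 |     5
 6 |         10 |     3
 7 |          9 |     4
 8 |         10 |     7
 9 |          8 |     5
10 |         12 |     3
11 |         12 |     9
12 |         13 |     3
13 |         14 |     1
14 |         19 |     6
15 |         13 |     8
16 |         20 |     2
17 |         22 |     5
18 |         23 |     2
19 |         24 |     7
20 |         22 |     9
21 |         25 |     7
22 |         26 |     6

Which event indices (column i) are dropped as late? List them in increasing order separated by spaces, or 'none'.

i=0 t=0 v=8: → [0,8); WM=-1
i=1 t=3 v=5: → [0,8); WM=2
i=2 t=3 v=7: → [0,8); WM=2
i=3 t=4 v=8: → [0,8); WM=3
i=4 t=7 v=1: → [0,8); WM=6
i=5 t=2 v=5: DROP (t<6-3); WM=6
i=6 t=10 v=3: → [8,16); WM=9; [0,8) fires=5
i=7 t=9 v=4: → [8,16); WM=9
i=8 t=10 v=7: → [8,16); WM=9
i=9 t=8 v=5: → [8,16); WM=9
i=10 t=12 v=3: → [8,16); WM=11
i=11 t=12 v=9: → [8,16); WM=11
i=12 t=13 v=3: → [8,16); WM=12
i=13 t=14 v=1: → [8,16); WM=13
i=14 t=19 v=6: → [16,24); WM=18; [8,16) fires=8
i=15 t=13 v=8: DROP (t<18-3); WM=18
i=16 t=20 v=2: → [16,24); WM=19
i=17 t=22 v=5: → [16,24); WM=21
i=18 t=23 v=2: → [16,24); WM=22
i=19 t=24 v=7: → [24,32); WM=23
i=20 t=22 v=9: → [16,24); WM=23
i=21 t=25 v=7: → [24,32); WM=24; [16,24) fires=5
i=22 t=26 v=6: → [24,32); WM=25

5 15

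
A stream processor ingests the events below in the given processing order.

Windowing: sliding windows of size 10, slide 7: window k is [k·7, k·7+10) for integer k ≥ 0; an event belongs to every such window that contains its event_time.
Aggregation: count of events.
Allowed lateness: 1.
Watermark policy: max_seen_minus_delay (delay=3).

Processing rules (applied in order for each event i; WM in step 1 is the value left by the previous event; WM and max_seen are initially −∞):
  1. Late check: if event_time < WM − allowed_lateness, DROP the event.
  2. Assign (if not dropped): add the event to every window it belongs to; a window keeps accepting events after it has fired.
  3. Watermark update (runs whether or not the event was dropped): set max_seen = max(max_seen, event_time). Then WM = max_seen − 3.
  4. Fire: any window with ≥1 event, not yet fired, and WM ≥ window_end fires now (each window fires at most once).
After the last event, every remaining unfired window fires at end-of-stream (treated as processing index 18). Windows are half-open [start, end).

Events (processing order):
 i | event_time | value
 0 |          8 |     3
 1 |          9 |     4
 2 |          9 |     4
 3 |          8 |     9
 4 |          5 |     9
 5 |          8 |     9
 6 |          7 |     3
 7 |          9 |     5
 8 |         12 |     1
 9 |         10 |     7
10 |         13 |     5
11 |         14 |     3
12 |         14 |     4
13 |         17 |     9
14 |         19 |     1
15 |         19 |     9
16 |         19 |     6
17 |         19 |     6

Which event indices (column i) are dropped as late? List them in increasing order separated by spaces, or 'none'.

none

i=0 t=8 v=3: → [7,17),[0,10); WM=5
i=1 t=9 v=4: → [7,17),[0,10); WM=6
i=2 t=9 v=4: → [7,17),[0,10); WM=6
i=3 t=8 v=9: → [7,17),[0,10); WM=6
i=4 t=5 v=9: → [0,10); WM=6
i=5 t=8 v=9: → [7,17),[0,10); WM=6
i=6 t=7 v=3: → [7,17),[0,10); WM=6
i=7 t=9 v=5: → [7,17),[0,10); WM=6
i=8 t=12 v=1: → [7,17); WM=9
i=9 t=10 v=7: → [7,17); WM=9
i=10 t=13 v=5: → [7,17); WM=10; [0,10) fires=8
i=11 t=14 v=3: → [14,24),[7,17); WM=11
i=12 t=14 v=4: → [14,24),[7,17); WM=11
i=13 t=17 v=9: → [14,24); WM=14
i=14 t=19 v=1: → [14,24); WM=16
i=15 t=19 v=9: → [14,24); WM=16
i=16 t=19 v=6: → [14,24); WM=16
i=17 t=19 v=6: → [14,24); WM=16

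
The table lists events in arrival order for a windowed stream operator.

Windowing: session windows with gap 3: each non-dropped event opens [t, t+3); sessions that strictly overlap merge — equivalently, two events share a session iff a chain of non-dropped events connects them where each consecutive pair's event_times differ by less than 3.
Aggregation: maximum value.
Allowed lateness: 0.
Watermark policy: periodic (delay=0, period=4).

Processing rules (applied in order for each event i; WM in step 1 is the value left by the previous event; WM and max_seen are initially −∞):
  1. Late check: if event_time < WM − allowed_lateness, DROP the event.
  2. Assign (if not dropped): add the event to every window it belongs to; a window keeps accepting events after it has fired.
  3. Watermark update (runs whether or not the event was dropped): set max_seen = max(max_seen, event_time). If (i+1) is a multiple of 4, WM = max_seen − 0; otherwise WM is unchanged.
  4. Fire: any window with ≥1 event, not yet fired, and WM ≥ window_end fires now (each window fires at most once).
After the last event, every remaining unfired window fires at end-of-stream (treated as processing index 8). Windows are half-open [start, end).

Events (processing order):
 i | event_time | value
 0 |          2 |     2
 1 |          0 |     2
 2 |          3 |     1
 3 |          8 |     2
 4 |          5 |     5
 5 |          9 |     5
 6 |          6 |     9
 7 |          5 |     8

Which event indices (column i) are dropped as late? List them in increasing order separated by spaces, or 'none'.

4 6 7

i=0 t=2 v=2: → [2,5); WM=−∞
i=1 t=0 v=2: → [0,5); WM=−∞
i=2 t=3 v=1: → [0,6); WM=−∞
i=3 t=8 v=2: → [8,11); WM=8
i=4 t=5 v=5: DROP (t<8-0); WM=8
i=5 t=9 v=5: → [8,12); WM=8
i=6 t=6 v=9: DROP (t<8-0); WM=8
i=7 t=5 v=8: DROP (t<8-0); WM=9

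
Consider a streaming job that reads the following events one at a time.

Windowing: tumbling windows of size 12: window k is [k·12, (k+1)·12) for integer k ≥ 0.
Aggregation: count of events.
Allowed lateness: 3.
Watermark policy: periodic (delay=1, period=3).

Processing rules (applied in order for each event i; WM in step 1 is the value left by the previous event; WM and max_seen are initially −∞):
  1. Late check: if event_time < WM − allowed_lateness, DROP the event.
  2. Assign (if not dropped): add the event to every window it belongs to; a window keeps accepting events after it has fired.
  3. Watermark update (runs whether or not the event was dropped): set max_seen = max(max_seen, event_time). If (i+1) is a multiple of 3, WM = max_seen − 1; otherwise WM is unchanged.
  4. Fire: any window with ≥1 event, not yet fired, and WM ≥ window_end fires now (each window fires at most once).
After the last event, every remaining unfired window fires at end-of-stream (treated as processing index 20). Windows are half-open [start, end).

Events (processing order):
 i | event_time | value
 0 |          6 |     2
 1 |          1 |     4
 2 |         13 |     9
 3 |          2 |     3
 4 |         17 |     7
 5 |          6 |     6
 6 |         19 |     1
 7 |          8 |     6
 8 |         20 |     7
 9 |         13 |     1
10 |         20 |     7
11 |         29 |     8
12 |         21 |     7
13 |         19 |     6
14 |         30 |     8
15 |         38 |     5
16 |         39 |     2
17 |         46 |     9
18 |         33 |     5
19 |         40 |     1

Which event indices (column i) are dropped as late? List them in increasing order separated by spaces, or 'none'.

3 5 7 9 12 13 18 19

i=0 t=6 v=2: → [0,12); WM=−∞
i=1 t=1 v=4: → [0,12); WM=−∞
i=2 t=13 v=9: → [12,24); WM=12; [0,12) fires=2
i=3 t=2 v=3: DROP (t<12-3); WM=12
i=4 t=17 v=7: → [12,24); WM=12
i=5 t=6 v=6: DROP (t<12-3); WM=16
i=6 t=19 v=1: → [12,24); WM=16
i=7 t=8 v=6: DROP (t<16-3); WM=16
i=8 t=20 v=7: → [12,24); WM=19
i=9 t=13 v=1: DROP (t<19-3); WM=19
i=10 t=20 v=7: → [12,24); WM=19
i=11 t=29 v=8: → [24,36); WM=28; [12,24) fires=5
i=12 t=21 v=7: DROP (t<28-3); WM=28
i=13 t=19 v=6: DROP (t<28-3); WM=28
i=14 t=30 v=8: → [24,36); WM=29
i=15 t=38 v=5: → [36,48); WM=29
i=16 t=39 v=2: → [36,48); WM=29
i=17 t=46 v=9: → [36,48); WM=45; [24,36) fires=2
i=18 t=33 v=5: DROP (t<45-3); WM=45
i=19 t=40 v=1: DROP (t<45-3); WM=45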